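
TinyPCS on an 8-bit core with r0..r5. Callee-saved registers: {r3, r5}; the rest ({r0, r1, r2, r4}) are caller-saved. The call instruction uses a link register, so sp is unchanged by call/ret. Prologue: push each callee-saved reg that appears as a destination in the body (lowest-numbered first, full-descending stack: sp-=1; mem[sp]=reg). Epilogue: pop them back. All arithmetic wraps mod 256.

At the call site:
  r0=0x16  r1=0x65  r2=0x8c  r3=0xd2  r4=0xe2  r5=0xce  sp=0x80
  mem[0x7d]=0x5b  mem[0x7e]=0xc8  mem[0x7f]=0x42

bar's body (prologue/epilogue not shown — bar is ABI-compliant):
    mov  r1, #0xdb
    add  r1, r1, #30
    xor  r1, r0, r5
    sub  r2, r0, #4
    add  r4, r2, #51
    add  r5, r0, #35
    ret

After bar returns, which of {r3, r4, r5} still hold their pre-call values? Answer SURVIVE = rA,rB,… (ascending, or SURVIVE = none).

SURVIVE = r3,r5

prologue: push r5 -> mem[0x7f]=0xce, sp=0x7f
body[0] mov  r1, #0xdb -> r1=0xdb
body[1] add  r1, r1, #30 -> r1=0xf9
body[2] xor  r1, r0, r5 -> r1=0xd8
body[3] sub  r2, r0, #4 -> r2=0x12
body[4] add  r4, r2, #51 -> r4=0x45
body[5] add  r5, r0, #35 -> r5=0x39
epilogue: pop r5=0xce, sp=0x80
r3: callee-saved, written=False
r4: caller-saved, written=True
r5: callee-saved, written=True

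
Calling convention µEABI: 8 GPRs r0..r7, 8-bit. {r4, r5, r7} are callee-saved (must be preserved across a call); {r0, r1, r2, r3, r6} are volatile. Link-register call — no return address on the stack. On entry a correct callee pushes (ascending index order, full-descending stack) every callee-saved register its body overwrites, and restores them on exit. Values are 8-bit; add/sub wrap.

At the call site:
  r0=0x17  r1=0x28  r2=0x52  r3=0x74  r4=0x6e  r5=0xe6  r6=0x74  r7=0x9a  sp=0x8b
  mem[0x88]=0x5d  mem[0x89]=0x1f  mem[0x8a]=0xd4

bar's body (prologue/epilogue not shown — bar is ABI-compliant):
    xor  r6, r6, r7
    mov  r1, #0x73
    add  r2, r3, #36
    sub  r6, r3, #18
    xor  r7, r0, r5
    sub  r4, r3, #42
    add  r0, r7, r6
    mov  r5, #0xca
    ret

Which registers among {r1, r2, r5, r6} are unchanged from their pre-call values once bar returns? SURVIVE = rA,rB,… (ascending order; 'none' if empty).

prologue: push r4 → mem[0x8a]=0x6e, sp=0x8a
prologue: push r5 → mem[0x89]=0xe6, sp=0x89
prologue: push r7 → mem[0x88]=0x9a, sp=0x88
body[0] xor  r6, r6, r7 → r6=0xee
body[1] mov  r1, #0x73 → r1=0x73
body[2] add  r2, r3, #36 → r2=0x98
body[3] sub  r6, r3, #18 → r6=0x62
body[4] xor  r7, r0, r5 → r7=0xf1
body[5] sub  r4, r3, #42 → r4=0x4a
body[6] add  r0, r7, r6 → r0=0x53
body[7] mov  r5, #0xca → r5=0xca
epilogue: pop r7=0x9a, sp=0x89
epilogue: pop r5=0xe6, sp=0x8a
epilogue: pop r4=0x6e, sp=0x8b
r1: caller-saved, written=True
r2: caller-saved, written=True
r5: callee-saved, written=True
r6: caller-saved, written=True

SURVIVE = r5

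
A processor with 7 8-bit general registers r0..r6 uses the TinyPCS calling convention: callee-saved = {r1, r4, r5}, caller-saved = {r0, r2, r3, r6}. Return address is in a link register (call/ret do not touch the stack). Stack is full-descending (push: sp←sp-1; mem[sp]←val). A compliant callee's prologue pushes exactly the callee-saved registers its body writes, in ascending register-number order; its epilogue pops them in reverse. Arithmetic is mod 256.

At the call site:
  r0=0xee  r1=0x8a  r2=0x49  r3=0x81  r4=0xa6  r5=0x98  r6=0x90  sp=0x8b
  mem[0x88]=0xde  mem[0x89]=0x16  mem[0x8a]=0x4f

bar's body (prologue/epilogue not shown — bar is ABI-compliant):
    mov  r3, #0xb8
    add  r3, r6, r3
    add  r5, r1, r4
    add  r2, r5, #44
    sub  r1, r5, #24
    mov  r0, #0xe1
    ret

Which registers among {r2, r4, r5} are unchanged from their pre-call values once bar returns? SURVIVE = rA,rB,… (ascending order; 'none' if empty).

SURVIVE = r4,r5

prologue: push r1 -> mem[0x8a]=0x8a, sp=0x8a
prologue: push r5 -> mem[0x89]=0x98, sp=0x89
body[0] mov  r3, #0xb8 -> r3=0xb8
body[1] add  r3, r6, r3 -> r3=0x48
body[2] add  r5, r1, r4 -> r5=0x30
body[3] add  r2, r5, #44 -> r2=0x5c
body[4] sub  r1, r5, #24 -> r1=0x18
body[5] mov  r0, #0xe1 -> r0=0xe1
epilogue: pop r5=0x98, sp=0x8a
epilogue: pop r1=0x8a, sp=0x8b
r2: caller-saved, written=True
r4: callee-saved, written=False
r5: callee-saved, written=True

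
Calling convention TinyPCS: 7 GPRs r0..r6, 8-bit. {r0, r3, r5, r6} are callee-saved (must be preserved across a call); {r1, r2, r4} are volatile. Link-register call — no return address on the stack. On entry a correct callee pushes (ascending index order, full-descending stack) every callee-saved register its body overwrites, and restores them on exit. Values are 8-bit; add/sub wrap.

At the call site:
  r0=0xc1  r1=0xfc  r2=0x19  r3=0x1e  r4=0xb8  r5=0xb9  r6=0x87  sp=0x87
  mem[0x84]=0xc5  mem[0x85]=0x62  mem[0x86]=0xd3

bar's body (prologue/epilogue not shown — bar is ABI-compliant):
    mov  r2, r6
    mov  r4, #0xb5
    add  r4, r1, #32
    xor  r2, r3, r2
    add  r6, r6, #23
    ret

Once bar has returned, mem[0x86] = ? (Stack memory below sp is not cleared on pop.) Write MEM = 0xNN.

prologue: push r6 -> mem[0x86]=0x87, sp=0x86
body[0] mov  r2, r6 -> r2=0x87
body[1] mov  r4, #0xb5 -> r4=0xb5
body[2] add  r4, r1, #32 -> r4=0x1c
body[3] xor  r2, r3, r2 -> r2=0x99
body[4] add  r6, r6, #23 -> r6=0x9e
epilogue: pop r6=0x87, sp=0x87
prologue pushed ['r6'] at ['0x86']

MEM = 0x87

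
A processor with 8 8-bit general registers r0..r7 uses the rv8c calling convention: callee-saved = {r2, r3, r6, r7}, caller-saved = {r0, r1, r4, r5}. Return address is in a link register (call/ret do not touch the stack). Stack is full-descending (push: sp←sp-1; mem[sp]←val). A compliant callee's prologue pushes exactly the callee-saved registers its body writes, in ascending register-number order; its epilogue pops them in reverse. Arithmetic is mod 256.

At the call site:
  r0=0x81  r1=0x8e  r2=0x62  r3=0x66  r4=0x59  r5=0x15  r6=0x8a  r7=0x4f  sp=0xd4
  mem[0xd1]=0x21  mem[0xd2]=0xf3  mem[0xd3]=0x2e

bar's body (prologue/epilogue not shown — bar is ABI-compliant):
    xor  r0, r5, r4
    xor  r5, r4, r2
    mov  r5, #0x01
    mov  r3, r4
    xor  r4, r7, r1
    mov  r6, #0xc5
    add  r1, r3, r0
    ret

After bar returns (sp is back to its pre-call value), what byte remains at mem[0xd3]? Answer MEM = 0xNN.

prologue: push r3 → mem[0xd3]=0x66, sp=0xd3
prologue: push r6 → mem[0xd2]=0x8a, sp=0xd2
body[0] xor  r0, r5, r4 → r0=0x4c
body[1] xor  r5, r4, r2 → r5=0x3b
body[2] mov  r5, #0x01 → r5=0x01
body[3] mov  r3, r4 → r3=0x59
body[4] xor  r4, r7, r1 → r4=0xc1
body[5] mov  r6, #0xc5 → r6=0xc5
body[6] add  r1, r3, r0 → r1=0xa5
epilogue: pop r6=0x8a, sp=0xd3
epilogue: pop r3=0x66, sp=0xd4
prologue pushed ['r3', 'r6'] at ['0xd3', '0xd2']

MEM = 0x66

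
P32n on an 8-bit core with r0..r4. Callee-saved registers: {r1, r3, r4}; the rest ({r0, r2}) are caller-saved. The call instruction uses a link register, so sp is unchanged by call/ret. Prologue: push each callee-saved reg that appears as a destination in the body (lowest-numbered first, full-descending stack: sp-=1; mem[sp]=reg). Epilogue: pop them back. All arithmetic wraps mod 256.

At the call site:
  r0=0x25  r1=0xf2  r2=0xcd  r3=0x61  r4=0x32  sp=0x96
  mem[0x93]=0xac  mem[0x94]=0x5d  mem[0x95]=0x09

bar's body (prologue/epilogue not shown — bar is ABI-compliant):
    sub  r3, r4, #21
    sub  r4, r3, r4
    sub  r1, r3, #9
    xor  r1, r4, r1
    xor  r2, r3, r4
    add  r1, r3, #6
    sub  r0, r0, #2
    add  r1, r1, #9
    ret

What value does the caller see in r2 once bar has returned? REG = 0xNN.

prologue: push r1 -> mem[0x95]=0xf2, sp=0x95
prologue: push r3 -> mem[0x94]=0x61, sp=0x94
prologue: push r4 -> mem[0x93]=0x32, sp=0x93
body[0] sub  r3, r4, #21 -> r3=0x1d
body[1] sub  r4, r3, r4 -> r4=0xeb
body[2] sub  r1, r3, #9 -> r1=0x14
body[3] xor  r1, r4, r1 -> r1=0xff
body[4] xor  r2, r3, r4 -> r2=0xf6
body[5] add  r1, r3, #6 -> r1=0x23
body[6] sub  r0, r0, #2 -> r0=0x23
body[7] add  r1, r1, #9 -> r1=0x2c
epilogue: pop r4=0x32, sp=0x94
epilogue: pop r3=0x61, sp=0x95
epilogue: pop r1=0xf2, sp=0x96
r2 is caller-saved -> body value

REG = 0xf6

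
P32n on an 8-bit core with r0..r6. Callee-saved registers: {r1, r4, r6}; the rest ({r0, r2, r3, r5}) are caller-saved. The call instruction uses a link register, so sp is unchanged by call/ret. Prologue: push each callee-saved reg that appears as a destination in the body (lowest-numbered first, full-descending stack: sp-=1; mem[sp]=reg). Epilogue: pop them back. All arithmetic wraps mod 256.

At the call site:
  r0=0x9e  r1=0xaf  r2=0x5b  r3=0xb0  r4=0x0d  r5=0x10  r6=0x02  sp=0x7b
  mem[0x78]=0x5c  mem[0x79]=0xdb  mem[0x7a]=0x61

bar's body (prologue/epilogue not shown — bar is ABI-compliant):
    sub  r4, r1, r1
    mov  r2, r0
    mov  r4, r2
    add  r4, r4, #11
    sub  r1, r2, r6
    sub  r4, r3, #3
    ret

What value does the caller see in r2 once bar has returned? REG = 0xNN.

prologue: push r1 → mem[0x7a]=0xaf, sp=0x7a
prologue: push r4 → mem[0x79]=0x0d, sp=0x79
body[0] sub  r4, r1, r1 → r4=0x00
body[1] mov  r2, r0 → r2=0x9e
body[2] mov  r4, r2 → r4=0x9e
body[3] add  r4, r4, #11 → r4=0xa9
body[4] sub  r1, r2, r6 → r1=0x9c
body[5] sub  r4, r3, #3 → r4=0xad
epilogue: pop r4=0x0d, sp=0x7a
epilogue: pop r1=0xaf, sp=0x7b
r2 is caller-saved → body value

REG = 0x9e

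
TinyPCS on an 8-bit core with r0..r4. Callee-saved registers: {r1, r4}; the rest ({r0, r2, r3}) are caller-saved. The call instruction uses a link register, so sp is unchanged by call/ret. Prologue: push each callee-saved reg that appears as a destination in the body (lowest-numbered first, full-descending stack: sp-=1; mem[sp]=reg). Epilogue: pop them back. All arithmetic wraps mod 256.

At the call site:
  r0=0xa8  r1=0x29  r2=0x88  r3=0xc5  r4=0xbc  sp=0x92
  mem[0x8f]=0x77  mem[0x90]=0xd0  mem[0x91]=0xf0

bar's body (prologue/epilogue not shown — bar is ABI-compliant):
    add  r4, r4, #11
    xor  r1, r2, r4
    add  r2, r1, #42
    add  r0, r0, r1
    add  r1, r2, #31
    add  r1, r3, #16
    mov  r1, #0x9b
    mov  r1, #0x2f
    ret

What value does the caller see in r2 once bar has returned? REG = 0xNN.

prologue: push r1 → mem[0x91]=0x29, sp=0x91
prologue: push r4 → mem[0x90]=0xbc, sp=0x90
body[0] add  r4, r4, #11 → r4=0xc7
body[1] xor  r1, r2, r4 → r1=0x4f
body[2] add  r2, r1, #42 → r2=0x79
body[3] add  r0, r0, r1 → r0=0xf7
body[4] add  r1, r2, #31 → r1=0x98
body[5] add  r1, r3, #16 → r1=0xd5
body[6] mov  r1, #0x9b → r1=0x9b
body[7] mov  r1, #0x2f → r1=0x2f
epilogue: pop r4=0xbc, sp=0x91
epilogue: pop r1=0x29, sp=0x92
r2 is caller-saved → body value

REG = 0x79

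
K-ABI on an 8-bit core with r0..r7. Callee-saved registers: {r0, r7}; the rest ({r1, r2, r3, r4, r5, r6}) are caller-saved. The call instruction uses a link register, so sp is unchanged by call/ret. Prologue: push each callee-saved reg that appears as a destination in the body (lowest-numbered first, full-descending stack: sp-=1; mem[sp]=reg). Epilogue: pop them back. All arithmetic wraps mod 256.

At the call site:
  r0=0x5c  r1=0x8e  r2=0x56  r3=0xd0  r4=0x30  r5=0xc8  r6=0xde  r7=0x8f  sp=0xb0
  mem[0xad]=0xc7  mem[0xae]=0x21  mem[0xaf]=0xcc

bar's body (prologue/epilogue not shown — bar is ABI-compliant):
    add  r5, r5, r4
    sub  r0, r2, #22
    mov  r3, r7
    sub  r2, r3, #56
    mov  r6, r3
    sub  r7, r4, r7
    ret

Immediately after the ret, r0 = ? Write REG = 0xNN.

prologue: push r0 -> mem[0xaf]=0x5c, sp=0xaf
prologue: push r7 -> mem[0xae]=0x8f, sp=0xae
body[0] add  r5, r5, r4 -> r5=0xf8
body[1] sub  r0, r2, #22 -> r0=0x40
body[2] mov  r3, r7 -> r3=0x8f
body[3] sub  r2, r3, #56 -> r2=0x57
body[4] mov  r6, r3 -> r6=0x8f
body[5] sub  r7, r4, r7 -> r7=0xa1
epilogue: pop r7=0x8f, sp=0xaf
epilogue: pop r0=0x5c, sp=0xb0
r0 is callee-saved -> restored

REG = 0x5c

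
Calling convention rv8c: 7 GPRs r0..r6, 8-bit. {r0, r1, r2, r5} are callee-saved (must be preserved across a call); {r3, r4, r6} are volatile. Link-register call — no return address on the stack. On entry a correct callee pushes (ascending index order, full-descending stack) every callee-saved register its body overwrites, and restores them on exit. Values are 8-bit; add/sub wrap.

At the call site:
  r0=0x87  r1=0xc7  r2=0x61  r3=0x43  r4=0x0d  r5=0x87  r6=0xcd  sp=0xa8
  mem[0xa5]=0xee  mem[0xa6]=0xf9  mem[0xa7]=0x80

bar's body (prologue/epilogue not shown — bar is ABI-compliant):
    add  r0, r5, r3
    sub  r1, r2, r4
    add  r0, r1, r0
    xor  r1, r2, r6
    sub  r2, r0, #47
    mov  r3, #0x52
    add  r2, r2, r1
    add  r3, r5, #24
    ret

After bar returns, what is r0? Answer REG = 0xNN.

REG = 0x87

prologue: push r0 -> mem[0xa7]=0x87, sp=0xa7
prologue: push r1 -> mem[0xa6]=0xc7, sp=0xa6
prologue: push r2 -> mem[0xa5]=0x61, sp=0xa5
body[0] add  r0, r5, r3 -> r0=0xca
body[1] sub  r1, r2, r4 -> r1=0x54
body[2] add  r0, r1, r0 -> r0=0x1e
body[3] xor  r1, r2, r6 -> r1=0xac
body[4] sub  r2, r0, #47 -> r2=0xef
body[5] mov  r3, #0x52 -> r3=0x52
body[6] add  r2, r2, r1 -> r2=0x9b
body[7] add  r3, r5, #24 -> r3=0x9f
epilogue: pop r2=0x61, sp=0xa6
epilogue: pop r1=0xc7, sp=0xa7
epilogue: pop r0=0x87, sp=0xa8
r0 is callee-saved -> restored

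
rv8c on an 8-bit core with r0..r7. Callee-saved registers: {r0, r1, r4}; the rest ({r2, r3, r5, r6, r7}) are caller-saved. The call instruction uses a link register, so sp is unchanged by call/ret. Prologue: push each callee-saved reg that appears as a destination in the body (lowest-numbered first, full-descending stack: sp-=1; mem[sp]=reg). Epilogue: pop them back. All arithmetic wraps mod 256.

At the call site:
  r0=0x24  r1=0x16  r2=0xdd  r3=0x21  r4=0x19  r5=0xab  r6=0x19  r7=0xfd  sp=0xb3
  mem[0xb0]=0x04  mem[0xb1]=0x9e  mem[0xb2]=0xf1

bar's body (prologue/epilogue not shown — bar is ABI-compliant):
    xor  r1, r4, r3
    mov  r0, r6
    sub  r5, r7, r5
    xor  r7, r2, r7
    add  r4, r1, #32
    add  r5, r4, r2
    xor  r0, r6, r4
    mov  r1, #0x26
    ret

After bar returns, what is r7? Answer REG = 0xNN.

prologue: push r0 → mem[0xb2]=0x24, sp=0xb2
prologue: push r1 → mem[0xb1]=0x16, sp=0xb1
prologue: push r4 → mem[0xb0]=0x19, sp=0xb0
body[0] xor  r1, r4, r3 → r1=0x38
body[1] mov  r0, r6 → r0=0x19
body[2] sub  r5, r7, r5 → r5=0x52
body[3] xor  r7, r2, r7 → r7=0x20
body[4] add  r4, r1, #32 → r4=0x58
body[5] add  r5, r4, r2 → r5=0x35
body[6] xor  r0, r6, r4 → r0=0x41
body[7] mov  r1, #0x26 → r1=0x26
epilogue: pop r4=0x19, sp=0xb1
epilogue: pop r1=0x16, sp=0xb2
epilogue: pop r0=0x24, sp=0xb3
r7 is caller-saved → body value

REG = 0x20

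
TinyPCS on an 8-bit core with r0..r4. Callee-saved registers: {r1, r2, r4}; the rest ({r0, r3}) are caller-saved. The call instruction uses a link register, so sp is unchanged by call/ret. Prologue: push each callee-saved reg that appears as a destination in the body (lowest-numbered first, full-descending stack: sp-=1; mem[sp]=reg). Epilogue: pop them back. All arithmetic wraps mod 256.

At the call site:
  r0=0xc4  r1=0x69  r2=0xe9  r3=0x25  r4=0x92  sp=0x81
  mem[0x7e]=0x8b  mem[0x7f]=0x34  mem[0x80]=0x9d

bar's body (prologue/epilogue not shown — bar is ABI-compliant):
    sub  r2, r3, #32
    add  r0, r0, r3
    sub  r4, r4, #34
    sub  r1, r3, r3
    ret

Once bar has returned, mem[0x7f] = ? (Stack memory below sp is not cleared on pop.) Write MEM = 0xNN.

MEM = 0xe9

prologue: push r1 → mem[0x80]=0x69, sp=0x80
prologue: push r2 → mem[0x7f]=0xe9, sp=0x7f
prologue: push r4 → mem[0x7e]=0x92, sp=0x7e
body[0] sub  r2, r3, #32 → r2=0x05
body[1] add  r0, r0, r3 → r0=0xe9
body[2] sub  r4, r4, #34 → r4=0x70
body[3] sub  r1, r3, r3 → r1=0x00
epilogue: pop r4=0x92, sp=0x7f
epilogue: pop r2=0xe9, sp=0x80
epilogue: pop r1=0x69, sp=0x81
prologue pushed ['r1', 'r2', 'r4'] at ['0x80', '0x7f', '0x7e']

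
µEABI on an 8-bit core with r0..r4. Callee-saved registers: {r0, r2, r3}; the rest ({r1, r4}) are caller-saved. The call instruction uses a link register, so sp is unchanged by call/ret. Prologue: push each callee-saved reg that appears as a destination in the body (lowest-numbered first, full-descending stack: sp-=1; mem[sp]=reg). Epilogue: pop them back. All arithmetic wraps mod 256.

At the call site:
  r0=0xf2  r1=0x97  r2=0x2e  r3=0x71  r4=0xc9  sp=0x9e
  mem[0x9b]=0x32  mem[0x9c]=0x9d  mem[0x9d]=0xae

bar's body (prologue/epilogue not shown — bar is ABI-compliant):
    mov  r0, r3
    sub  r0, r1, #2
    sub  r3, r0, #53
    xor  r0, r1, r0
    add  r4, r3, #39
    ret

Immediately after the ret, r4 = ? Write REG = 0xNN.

prologue: push r0 -> mem[0x9d]=0xf2, sp=0x9d
prologue: push r3 -> mem[0x9c]=0x71, sp=0x9c
body[0] mov  r0, r3 -> r0=0x71
body[1] sub  r0, r1, #2 -> r0=0x95
body[2] sub  r3, r0, #53 -> r3=0x60
body[3] xor  r0, r1, r0 -> r0=0x02
body[4] add  r4, r3, #39 -> r4=0x87
epilogue: pop r3=0x71, sp=0x9d
epilogue: pop r0=0xf2, sp=0x9e
r4 is caller-saved -> body value

REG = 0x87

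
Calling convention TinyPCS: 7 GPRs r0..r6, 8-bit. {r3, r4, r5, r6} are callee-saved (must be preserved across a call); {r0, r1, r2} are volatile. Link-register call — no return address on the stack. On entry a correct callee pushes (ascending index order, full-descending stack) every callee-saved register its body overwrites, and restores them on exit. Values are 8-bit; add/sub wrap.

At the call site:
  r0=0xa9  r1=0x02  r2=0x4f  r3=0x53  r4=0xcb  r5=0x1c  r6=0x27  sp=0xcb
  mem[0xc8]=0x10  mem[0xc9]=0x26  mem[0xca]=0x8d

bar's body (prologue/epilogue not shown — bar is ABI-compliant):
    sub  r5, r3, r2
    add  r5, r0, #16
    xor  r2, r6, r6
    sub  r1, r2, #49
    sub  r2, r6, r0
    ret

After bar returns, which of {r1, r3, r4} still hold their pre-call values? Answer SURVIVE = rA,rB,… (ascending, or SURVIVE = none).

prologue: push r5 -> mem[0xca]=0x1c, sp=0xca
body[0] sub  r5, r3, r2 -> r5=0x04
body[1] add  r5, r0, #16 -> r5=0xb9
body[2] xor  r2, r6, r6 -> r2=0x00
body[3] sub  r1, r2, #49 -> r1=0xcf
body[4] sub  r2, r6, r0 -> r2=0x7e
epilogue: pop r5=0x1c, sp=0xcb
r1: caller-saved, written=True
r3: callee-saved, written=False
r4: callee-saved, written=False

SURVIVE = r3,r4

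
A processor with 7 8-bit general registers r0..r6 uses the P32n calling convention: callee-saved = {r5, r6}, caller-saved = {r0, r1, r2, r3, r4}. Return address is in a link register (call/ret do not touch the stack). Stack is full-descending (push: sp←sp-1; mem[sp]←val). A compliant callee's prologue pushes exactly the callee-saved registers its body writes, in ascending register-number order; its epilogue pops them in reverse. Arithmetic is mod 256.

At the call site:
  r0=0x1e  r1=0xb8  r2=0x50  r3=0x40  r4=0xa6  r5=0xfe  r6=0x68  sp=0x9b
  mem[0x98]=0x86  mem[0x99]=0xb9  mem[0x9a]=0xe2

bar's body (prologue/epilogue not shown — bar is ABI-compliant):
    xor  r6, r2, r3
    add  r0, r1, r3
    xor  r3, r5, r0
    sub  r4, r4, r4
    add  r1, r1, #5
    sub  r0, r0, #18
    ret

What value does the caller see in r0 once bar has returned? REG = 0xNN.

prologue: push r6 → mem[0x9a]=0x68, sp=0x9a
body[0] xor  r6, r2, r3 → r6=0x10
body[1] add  r0, r1, r3 → r0=0xf8
body[2] xor  r3, r5, r0 → r3=0x06
body[3] sub  r4, r4, r4 → r4=0x00
body[4] add  r1, r1, #5 → r1=0xbd
body[5] sub  r0, r0, #18 → r0=0xe6
epilogue: pop r6=0x68, sp=0x9b
r0 is caller-saved → body value

REG = 0xe6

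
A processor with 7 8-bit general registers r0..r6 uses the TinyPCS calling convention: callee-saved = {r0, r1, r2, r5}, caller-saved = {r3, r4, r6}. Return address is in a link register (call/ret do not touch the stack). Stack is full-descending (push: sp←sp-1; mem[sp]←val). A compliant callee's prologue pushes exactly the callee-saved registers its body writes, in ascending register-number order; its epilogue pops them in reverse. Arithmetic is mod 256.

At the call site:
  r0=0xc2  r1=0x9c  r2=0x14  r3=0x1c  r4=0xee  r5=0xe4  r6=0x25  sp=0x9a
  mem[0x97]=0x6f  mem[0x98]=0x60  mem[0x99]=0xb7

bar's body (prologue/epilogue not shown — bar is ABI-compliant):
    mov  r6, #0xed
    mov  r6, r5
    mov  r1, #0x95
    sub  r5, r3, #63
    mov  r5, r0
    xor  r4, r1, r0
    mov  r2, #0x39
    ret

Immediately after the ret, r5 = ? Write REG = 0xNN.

prologue: push r1 → mem[0x99]=0x9c, sp=0x99
prologue: push r2 → mem[0x98]=0x14, sp=0x98
prologue: push r5 → mem[0x97]=0xe4, sp=0x97
body[0] mov  r6, #0xed → r6=0xed
body[1] mov  r6, r5 → r6=0xe4
body[2] mov  r1, #0x95 → r1=0x95
body[3] sub  r5, r3, #63 → r5=0xdd
body[4] mov  r5, r0 → r5=0xc2
body[5] xor  r4, r1, r0 → r4=0x57
body[6] mov  r2, #0x39 → r2=0x39
epilogue: pop r5=0xe4, sp=0x98
epilogue: pop r2=0x14, sp=0x99
epilogue: pop r1=0x9c, sp=0x9a
r5 is callee-saved → restored

REG = 0xe4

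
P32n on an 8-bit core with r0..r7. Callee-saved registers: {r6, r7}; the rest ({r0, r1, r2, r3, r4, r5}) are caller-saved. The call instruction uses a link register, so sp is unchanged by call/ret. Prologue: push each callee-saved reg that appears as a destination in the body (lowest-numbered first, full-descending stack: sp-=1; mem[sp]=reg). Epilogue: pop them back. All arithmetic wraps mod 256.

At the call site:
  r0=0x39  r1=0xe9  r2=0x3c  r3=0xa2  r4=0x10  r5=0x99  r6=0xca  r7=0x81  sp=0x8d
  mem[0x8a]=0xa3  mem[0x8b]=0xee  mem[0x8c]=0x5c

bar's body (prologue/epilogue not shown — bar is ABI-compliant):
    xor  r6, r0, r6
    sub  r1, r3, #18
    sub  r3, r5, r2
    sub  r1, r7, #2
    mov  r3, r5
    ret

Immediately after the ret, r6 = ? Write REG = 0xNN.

REG = 0xca

prologue: push r6 -> mem[0x8c]=0xca, sp=0x8c
body[0] xor  r6, r0, r6 -> r6=0xf3
body[1] sub  r1, r3, #18 -> r1=0x90
body[2] sub  r3, r5, r2 -> r3=0x5d
body[3] sub  r1, r7, #2 -> r1=0x7f
body[4] mov  r3, r5 -> r3=0x99
epilogue: pop r6=0xca, sp=0x8d
r6 is callee-saved -> restored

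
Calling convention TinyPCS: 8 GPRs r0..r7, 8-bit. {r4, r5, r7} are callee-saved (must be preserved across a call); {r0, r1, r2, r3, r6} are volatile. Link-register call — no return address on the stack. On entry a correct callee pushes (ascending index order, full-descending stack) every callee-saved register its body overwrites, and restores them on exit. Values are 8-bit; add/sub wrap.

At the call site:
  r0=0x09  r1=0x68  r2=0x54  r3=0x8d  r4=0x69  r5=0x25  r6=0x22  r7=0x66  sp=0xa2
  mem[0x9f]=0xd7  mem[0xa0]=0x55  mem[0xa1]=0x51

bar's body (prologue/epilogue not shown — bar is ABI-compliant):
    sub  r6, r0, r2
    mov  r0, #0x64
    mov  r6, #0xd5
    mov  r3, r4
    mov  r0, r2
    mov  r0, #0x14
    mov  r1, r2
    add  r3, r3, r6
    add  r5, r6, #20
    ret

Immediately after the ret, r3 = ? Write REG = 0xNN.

prologue: push r5 -> mem[0xa1]=0x25, sp=0xa1
body[0] sub  r6, r0, r2 -> r6=0xb5
body[1] mov  r0, #0x64 -> r0=0x64
body[2] mov  r6, #0xd5 -> r6=0xd5
body[3] mov  r3, r4 -> r3=0x69
body[4] mov  r0, r2 -> r0=0x54
body[5] mov  r0, #0x14 -> r0=0x14
body[6] mov  r1, r2 -> r1=0x54
body[7] add  r3, r3, r6 -> r3=0x3e
body[8] add  r5, r6, #20 -> r5=0xe9
epilogue: pop r5=0x25, sp=0xa2
r3 is caller-saved -> body value

REG = 0x3e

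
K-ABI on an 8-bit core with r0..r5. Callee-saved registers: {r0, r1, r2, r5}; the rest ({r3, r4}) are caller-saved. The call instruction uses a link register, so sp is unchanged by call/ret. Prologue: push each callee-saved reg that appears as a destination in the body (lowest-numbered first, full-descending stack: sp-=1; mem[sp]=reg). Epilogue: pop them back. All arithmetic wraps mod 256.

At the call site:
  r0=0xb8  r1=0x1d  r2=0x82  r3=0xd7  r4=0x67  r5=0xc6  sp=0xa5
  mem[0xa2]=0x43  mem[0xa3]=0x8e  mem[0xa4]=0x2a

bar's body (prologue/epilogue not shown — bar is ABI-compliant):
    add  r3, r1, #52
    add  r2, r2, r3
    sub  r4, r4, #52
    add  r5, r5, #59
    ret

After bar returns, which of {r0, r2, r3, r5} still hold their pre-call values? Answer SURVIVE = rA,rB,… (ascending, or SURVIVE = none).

prologue: push r2 -> mem[0xa4]=0x82, sp=0xa4
prologue: push r5 -> mem[0xa3]=0xc6, sp=0xa3
body[0] add  r3, r1, #52 -> r3=0x51
body[1] add  r2, r2, r3 -> r2=0xd3
body[2] sub  r4, r4, #52 -> r4=0x33
body[3] add  r5, r5, #59 -> r5=0x01
epilogue: pop r5=0xc6, sp=0xa4
epilogue: pop r2=0x82, sp=0xa5
r0: callee-saved, written=False
r2: callee-saved, written=True
r3: caller-saved, written=True
r5: callee-saved, written=True

SURVIVE = r0,r2,r5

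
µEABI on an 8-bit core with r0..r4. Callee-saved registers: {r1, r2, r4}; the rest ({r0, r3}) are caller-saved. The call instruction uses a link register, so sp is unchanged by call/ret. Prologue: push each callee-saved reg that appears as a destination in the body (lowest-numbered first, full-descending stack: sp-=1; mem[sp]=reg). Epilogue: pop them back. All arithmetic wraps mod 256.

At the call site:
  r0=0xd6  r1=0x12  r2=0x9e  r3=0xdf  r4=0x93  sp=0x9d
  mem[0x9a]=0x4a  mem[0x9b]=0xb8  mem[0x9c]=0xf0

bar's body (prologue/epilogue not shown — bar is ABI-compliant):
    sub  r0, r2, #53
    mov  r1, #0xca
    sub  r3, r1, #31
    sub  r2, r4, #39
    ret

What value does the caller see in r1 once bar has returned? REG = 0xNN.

prologue: push r1 → mem[0x9c]=0x12, sp=0x9c
prologue: push r2 → mem[0x9b]=0x9e, sp=0x9b
body[0] sub  r0, r2, #53 → r0=0x69
body[1] mov  r1, #0xca → r1=0xca
body[2] sub  r3, r1, #31 → r3=0xab
body[3] sub  r2, r4, #39 → r2=0x6c
epilogue: pop r2=0x9e, sp=0x9c
epilogue: pop r1=0x12, sp=0x9d
r1 is callee-saved → restored

REG = 0x12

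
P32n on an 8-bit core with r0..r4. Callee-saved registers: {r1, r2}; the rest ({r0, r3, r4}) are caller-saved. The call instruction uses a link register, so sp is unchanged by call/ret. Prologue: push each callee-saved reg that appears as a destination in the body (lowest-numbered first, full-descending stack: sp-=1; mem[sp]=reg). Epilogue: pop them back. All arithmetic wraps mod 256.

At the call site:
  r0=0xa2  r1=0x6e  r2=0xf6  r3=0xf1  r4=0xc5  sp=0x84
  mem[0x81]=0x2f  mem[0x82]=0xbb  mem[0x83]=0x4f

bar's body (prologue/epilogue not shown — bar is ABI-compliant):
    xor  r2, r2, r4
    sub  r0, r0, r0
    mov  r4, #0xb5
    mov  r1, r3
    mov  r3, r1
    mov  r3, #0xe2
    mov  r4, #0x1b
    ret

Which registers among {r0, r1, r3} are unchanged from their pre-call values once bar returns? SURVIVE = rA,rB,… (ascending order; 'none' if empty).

SURVIVE = r1

prologue: push r1 → mem[0x83]=0x6e, sp=0x83
prologue: push r2 → mem[0x82]=0xf6, sp=0x82
body[0] xor  r2, r2, r4 → r2=0x33
body[1] sub  r0, r0, r0 → r0=0x00
body[2] mov  r4, #0xb5 → r4=0xb5
body[3] mov  r1, r3 → r1=0xf1
body[4] mov  r3, r1 → r3=0xf1
body[5] mov  r3, #0xe2 → r3=0xe2
body[6] mov  r4, #0x1b → r4=0x1b
epilogue: pop r2=0xf6, sp=0x83
epilogue: pop r1=0x6e, sp=0x84
r0: caller-saved, written=True
r1: callee-saved, written=True
r3: caller-saved, written=True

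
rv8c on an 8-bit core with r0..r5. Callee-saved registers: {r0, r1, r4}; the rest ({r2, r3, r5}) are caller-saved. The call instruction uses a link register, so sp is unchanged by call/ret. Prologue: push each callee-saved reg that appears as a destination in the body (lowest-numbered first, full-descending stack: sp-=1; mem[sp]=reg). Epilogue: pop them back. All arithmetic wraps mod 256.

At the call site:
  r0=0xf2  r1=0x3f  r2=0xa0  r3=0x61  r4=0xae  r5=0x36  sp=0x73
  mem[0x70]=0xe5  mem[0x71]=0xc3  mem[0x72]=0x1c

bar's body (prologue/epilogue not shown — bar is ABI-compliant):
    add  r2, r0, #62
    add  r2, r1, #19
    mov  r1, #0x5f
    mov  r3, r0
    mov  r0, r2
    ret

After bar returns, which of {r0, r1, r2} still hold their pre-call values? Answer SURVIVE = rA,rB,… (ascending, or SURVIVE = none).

prologue: push r0 → mem[0x72]=0xf2, sp=0x72
prologue: push r1 → mem[0x71]=0x3f, sp=0x71
body[0] add  r2, r0, #62 → r2=0x30
body[1] add  r2, r1, #19 → r2=0x52
body[2] mov  r1, #0x5f → r1=0x5f
body[3] mov  r3, r0 → r3=0xf2
body[4] mov  r0, r2 → r0=0x52
epilogue: pop r1=0x3f, sp=0x72
epilogue: pop r0=0xf2, sp=0x73
r0: callee-saved, written=True
r1: callee-saved, written=True
r2: caller-saved, written=True

SURVIVE = r0,r1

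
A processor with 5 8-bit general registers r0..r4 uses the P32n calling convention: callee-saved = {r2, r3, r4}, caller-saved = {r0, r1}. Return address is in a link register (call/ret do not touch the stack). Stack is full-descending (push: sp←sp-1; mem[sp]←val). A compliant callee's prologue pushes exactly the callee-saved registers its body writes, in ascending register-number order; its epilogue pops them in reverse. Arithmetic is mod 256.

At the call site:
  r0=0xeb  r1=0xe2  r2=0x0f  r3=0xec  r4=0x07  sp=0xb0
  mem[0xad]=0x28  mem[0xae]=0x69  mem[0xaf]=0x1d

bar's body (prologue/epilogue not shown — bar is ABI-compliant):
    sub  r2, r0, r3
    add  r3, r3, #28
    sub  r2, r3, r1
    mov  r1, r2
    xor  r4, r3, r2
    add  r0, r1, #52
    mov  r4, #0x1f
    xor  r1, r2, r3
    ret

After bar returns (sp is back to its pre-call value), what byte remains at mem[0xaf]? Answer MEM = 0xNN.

MEM = 0x0f

prologue: push r2 -> mem[0xaf]=0x0f, sp=0xaf
prologue: push r3 -> mem[0xae]=0xec, sp=0xae
prologue: push r4 -> mem[0xad]=0x07, sp=0xad
body[0] sub  r2, r0, r3 -> r2=0xff
body[1] add  r3, r3, #28 -> r3=0x08
body[2] sub  r2, r3, r1 -> r2=0x26
body[3] mov  r1, r2 -> r1=0x26
body[4] xor  r4, r3, r2 -> r4=0x2e
body[5] add  r0, r1, #52 -> r0=0x5a
body[6] mov  r4, #0x1f -> r4=0x1f
body[7] xor  r1, r2, r3 -> r1=0x2e
epilogue: pop r4=0x07, sp=0xae
epilogue: pop r3=0xec, sp=0xaf
epilogue: pop r2=0x0f, sp=0xb0
prologue pushed ['r2', 'r3', 'r4'] at ['0xaf', '0xae', '0xad']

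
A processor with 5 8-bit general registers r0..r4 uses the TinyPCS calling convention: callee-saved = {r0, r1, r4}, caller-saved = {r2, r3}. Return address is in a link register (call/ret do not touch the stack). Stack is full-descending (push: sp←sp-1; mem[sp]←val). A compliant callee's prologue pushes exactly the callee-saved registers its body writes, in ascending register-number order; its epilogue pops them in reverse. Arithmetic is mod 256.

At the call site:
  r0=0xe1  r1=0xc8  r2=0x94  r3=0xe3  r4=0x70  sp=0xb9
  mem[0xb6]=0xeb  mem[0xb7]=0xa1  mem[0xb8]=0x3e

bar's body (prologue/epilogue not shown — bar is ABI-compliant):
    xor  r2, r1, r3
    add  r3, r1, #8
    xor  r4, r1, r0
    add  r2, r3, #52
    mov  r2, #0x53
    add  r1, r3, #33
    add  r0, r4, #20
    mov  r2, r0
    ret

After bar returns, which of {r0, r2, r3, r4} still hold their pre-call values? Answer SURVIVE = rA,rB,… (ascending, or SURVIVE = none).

SURVIVE = r0,r4

prologue: push r0 -> mem[0xb8]=0xe1, sp=0xb8
prologue: push r1 -> mem[0xb7]=0xc8, sp=0xb7
prologue: push r4 -> mem[0xb6]=0x70, sp=0xb6
body[0] xor  r2, r1, r3 -> r2=0x2b
body[1] add  r3, r1, #8 -> r3=0xd0
body[2] xor  r4, r1, r0 -> r4=0x29
body[3] add  r2, r3, #52 -> r2=0x04
body[4] mov  r2, #0x53 -> r2=0x53
body[5] add  r1, r3, #33 -> r1=0xf1
body[6] add  r0, r4, #20 -> r0=0x3d
body[7] mov  r2, r0 -> r2=0x3d
epilogue: pop r4=0x70, sp=0xb7
epilogue: pop r1=0xc8, sp=0xb8
epilogue: pop r0=0xe1, sp=0xb9
r0: callee-saved, written=True
r2: caller-saved, written=True
r3: caller-saved, written=True
r4: callee-saved, written=True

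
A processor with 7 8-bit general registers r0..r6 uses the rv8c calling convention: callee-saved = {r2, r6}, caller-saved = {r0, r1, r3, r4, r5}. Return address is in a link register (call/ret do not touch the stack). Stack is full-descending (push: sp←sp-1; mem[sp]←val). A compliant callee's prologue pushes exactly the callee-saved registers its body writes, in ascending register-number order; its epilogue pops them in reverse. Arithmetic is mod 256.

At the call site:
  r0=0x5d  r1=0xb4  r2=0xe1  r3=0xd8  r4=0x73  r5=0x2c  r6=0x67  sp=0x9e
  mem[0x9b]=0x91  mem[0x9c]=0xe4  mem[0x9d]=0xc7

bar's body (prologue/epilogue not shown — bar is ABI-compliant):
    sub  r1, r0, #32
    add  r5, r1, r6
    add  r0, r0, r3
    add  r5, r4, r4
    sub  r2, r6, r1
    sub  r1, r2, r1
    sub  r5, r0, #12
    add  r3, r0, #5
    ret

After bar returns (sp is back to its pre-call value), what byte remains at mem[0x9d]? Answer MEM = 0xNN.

prologue: push r2 -> mem[0x9d]=0xe1, sp=0x9d
body[0] sub  r1, r0, #32 -> r1=0x3d
body[1] add  r5, r1, r6 -> r5=0xa4
body[2] add  r0, r0, r3 -> r0=0x35
body[3] add  r5, r4, r4 -> r5=0xe6
body[4] sub  r2, r6, r1 -> r2=0x2a
body[5] sub  r1, r2, r1 -> r1=0xed
body[6] sub  r5, r0, #12 -> r5=0x29
body[7] add  r3, r0, #5 -> r3=0x3a
epilogue: pop r2=0xe1, sp=0x9e
prologue pushed ['r2'] at ['0x9d']

MEM = 0xe1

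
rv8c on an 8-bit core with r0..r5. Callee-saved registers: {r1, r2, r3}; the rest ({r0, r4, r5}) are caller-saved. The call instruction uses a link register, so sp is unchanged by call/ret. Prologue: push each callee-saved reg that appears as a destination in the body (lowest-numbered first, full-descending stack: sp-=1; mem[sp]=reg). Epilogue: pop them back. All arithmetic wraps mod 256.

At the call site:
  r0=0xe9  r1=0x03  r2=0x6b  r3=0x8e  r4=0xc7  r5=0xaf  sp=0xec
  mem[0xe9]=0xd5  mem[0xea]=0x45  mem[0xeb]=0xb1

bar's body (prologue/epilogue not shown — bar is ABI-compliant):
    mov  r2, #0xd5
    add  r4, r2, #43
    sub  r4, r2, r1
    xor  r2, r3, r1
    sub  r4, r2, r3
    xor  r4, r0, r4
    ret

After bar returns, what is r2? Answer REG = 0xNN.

prologue: push r2 → mem[0xeb]=0x6b, sp=0xeb
body[0] mov  r2, #0xd5 → r2=0xd5
body[1] add  r4, r2, #43 → r4=0x00
body[2] sub  r4, r2, r1 → r4=0xd2
body[3] xor  r2, r3, r1 → r2=0x8d
body[4] sub  r4, r2, r3 → r4=0xff
body[5] xor  r4, r0, r4 → r4=0x16
epilogue: pop r2=0x6b, sp=0xec
r2 is callee-saved → restored

REG = 0x6b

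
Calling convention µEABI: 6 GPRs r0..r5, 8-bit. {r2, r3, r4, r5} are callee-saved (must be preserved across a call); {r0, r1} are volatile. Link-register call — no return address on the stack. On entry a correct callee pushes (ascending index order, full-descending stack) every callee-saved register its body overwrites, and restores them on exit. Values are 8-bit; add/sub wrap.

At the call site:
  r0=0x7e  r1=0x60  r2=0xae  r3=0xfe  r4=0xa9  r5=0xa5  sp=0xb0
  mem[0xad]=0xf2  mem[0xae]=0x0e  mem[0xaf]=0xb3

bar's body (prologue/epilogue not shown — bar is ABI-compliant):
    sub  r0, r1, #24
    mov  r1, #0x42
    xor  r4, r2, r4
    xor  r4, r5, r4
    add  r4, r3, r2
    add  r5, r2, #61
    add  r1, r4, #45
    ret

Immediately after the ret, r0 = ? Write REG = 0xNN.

REG = 0x48

prologue: push r4 -> mem[0xaf]=0xa9, sp=0xaf
prologue: push r5 -> mem[0xae]=0xa5, sp=0xae
body[0] sub  r0, r1, #24 -> r0=0x48
body[1] mov  r1, #0x42 -> r1=0x42
body[2] xor  r4, r2, r4 -> r4=0x07
body[3] xor  r4, r5, r4 -> r4=0xa2
body[4] add  r4, r3, r2 -> r4=0xac
body[5] add  r5, r2, #61 -> r5=0xeb
body[6] add  r1, r4, #45 -> r1=0xd9
epilogue: pop r5=0xa5, sp=0xaf
epilogue: pop r4=0xa9, sp=0xb0
r0 is caller-saved -> body value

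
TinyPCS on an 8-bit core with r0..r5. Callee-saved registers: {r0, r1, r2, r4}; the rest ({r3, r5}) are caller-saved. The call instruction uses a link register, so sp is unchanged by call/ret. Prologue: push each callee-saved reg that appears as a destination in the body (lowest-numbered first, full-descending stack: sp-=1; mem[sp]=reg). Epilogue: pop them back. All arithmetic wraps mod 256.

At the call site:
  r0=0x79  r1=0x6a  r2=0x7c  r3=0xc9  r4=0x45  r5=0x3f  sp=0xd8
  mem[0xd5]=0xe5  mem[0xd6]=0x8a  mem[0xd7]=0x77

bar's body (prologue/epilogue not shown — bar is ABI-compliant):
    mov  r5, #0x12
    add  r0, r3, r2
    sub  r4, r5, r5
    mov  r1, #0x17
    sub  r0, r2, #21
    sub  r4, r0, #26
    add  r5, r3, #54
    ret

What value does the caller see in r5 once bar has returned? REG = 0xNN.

prologue: push r0 → mem[0xd7]=0x79, sp=0xd7
prologue: push r1 → mem[0xd6]=0x6a, sp=0xd6
prologue: push r4 → mem[0xd5]=0x45, sp=0xd5
body[0] mov  r5, #0x12 → r5=0x12
body[1] add  r0, r3, r2 → r0=0x45
body[2] sub  r4, r5, r5 → r4=0x00
body[3] mov  r1, #0x17 → r1=0x17
body[4] sub  r0, r2, #21 → r0=0x67
body[5] sub  r4, r0, #26 → r4=0x4d
body[6] add  r5, r3, #54 → r5=0xff
epilogue: pop r4=0x45, sp=0xd6
epilogue: pop r1=0x6a, sp=0xd7
epilogue: pop r0=0x79, sp=0xd8
r5 is caller-saved → body value

REG = 0xff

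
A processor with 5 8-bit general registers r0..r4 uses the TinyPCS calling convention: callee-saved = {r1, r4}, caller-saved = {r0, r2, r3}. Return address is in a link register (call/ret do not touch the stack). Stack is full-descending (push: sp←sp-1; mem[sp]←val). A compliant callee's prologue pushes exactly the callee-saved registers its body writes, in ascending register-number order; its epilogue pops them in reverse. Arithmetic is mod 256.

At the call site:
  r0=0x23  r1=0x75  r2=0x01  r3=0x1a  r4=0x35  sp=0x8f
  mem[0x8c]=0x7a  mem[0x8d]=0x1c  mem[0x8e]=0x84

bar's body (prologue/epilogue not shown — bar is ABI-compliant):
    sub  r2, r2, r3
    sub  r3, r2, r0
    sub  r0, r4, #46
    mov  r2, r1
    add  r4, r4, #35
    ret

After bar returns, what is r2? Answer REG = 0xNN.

REG = 0x75

prologue: push r4 -> mem[0x8e]=0x35, sp=0x8e
body[0] sub  r2, r2, r3 -> r2=0xe7
body[1] sub  r3, r2, r0 -> r3=0xc4
body[2] sub  r0, r4, #46 -> r0=0x07
body[3] mov  r2, r1 -> r2=0x75
body[4] add  r4, r4, #35 -> r4=0x58
epilogue: pop r4=0x35, sp=0x8f
r2 is caller-saved -> body value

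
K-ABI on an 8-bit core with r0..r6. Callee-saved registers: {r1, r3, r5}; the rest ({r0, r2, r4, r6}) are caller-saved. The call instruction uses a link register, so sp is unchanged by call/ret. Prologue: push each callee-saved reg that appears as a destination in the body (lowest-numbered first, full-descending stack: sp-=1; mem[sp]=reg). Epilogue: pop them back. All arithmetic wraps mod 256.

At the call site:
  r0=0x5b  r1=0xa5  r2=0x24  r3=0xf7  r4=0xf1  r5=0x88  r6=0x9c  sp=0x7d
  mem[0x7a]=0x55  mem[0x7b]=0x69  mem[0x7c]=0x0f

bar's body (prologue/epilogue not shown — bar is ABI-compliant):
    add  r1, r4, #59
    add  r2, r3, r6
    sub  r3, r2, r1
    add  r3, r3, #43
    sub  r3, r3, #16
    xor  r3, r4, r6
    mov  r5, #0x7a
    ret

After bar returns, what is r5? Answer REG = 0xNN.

REG = 0x88

prologue: push r1 -> mem[0x7c]=0xa5, sp=0x7c
prologue: push r3 -> mem[0x7b]=0xf7, sp=0x7b
prologue: push r5 -> mem[0x7a]=0x88, sp=0x7a
body[0] add  r1, r4, #59 -> r1=0x2c
body[1] add  r2, r3, r6 -> r2=0x93
body[2] sub  r3, r2, r1 -> r3=0x67
body[3] add  r3, r3, #43 -> r3=0x92
body[4] sub  r3, r3, #16 -> r3=0x82
body[5] xor  r3, r4, r6 -> r3=0x6d
body[6] mov  r5, #0x7a -> r5=0x7a
epilogue: pop r5=0x88, sp=0x7b
epilogue: pop r3=0xf7, sp=0x7c
epilogue: pop r1=0xa5, sp=0x7d
r5 is callee-saved -> restored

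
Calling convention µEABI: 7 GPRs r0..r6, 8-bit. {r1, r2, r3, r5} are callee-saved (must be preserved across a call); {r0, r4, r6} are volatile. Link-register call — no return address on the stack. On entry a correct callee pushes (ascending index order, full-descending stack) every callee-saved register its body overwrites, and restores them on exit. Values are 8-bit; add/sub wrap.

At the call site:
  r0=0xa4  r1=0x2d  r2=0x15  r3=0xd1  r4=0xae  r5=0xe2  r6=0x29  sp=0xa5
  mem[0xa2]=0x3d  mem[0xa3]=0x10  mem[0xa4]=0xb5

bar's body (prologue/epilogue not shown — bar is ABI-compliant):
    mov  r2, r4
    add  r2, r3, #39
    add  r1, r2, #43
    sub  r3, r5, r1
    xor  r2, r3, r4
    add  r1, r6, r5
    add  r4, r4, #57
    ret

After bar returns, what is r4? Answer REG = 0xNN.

prologue: push r1 -> mem[0xa4]=0x2d, sp=0xa4
prologue: push r2 -> mem[0xa3]=0x15, sp=0xa3
prologue: push r3 -> mem[0xa2]=0xd1, sp=0xa2
body[0] mov  r2, r4 -> r2=0xae
body[1] add  r2, r3, #39 -> r2=0xf8
body[2] add  r1, r2, #43 -> r1=0x23
body[3] sub  r3, r5, r1 -> r3=0xbf
body[4] xor  r2, r3, r4 -> r2=0x11
body[5] add  r1, r6, r5 -> r1=0x0b
body[6] add  r4, r4, #57 -> r4=0xe7
epilogue: pop r3=0xd1, sp=0xa3
epilogue: pop r2=0x15, sp=0xa4
epilogue: pop r1=0x2d, sp=0xa5
r4 is caller-saved -> body value

REG = 0xe7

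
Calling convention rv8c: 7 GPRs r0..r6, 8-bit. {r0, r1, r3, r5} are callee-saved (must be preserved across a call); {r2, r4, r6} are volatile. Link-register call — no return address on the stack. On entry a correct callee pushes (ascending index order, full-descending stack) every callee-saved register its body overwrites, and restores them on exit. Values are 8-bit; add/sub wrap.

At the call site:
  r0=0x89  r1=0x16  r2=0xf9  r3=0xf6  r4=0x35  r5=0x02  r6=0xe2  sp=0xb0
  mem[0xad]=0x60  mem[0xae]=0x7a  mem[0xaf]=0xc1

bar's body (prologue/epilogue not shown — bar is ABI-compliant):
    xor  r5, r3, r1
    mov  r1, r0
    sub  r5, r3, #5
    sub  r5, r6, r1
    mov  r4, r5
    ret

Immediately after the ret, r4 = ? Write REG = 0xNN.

REG = 0x59

prologue: push r1 → mem[0xaf]=0x16, sp=0xaf
prologue: push r5 → mem[0xae]=0x02, sp=0xae
body[0] xor  r5, r3, r1 → r5=0xe0
body[1] mov  r1, r0 → r1=0x89
body[2] sub  r5, r3, #5 → r5=0xf1
body[3] sub  r5, r6, r1 → r5=0x59
body[4] mov  r4, r5 → r4=0x59
epilogue: pop r5=0x02, sp=0xaf
epilogue: pop r1=0x16, sp=0xb0
r4 is caller-saved → body value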